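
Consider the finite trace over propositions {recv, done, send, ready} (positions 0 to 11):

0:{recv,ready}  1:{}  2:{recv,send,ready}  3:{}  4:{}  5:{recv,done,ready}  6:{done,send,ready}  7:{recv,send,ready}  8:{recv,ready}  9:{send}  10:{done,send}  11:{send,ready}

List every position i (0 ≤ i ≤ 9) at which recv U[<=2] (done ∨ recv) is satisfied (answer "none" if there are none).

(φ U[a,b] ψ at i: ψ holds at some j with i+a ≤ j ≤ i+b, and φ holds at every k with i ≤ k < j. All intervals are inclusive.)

Evaluate at each i in [0,9]:
  i=0: ✓ (rhs at j=0)
  i=1: ✗ (lhs fails at k=1 before rhs at j=2)
  i=2: ✓ (rhs at j=2)
  i=3: ✗ (lhs fails at k=3 before rhs at j=5)
  i=4: ✗ (lhs fails at k=4 before rhs at j=5)
  i=5: ✓ (rhs at j=5)
  i=6: ✓ (rhs at j=6)
  i=7: ✓ (rhs at j=7)
  i=8: ✓ (rhs at j=8)
  i=9: ✗ (lhs fails at k=9 before rhs at j=10)

0, 2, 5, 6, 7, 8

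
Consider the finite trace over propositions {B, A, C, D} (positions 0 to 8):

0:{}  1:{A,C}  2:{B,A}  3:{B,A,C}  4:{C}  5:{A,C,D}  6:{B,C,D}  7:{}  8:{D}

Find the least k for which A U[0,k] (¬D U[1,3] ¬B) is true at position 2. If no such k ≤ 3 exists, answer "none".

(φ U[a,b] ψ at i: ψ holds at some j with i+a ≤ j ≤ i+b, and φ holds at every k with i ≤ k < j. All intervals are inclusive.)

Need earliest j ≥ 2 with (¬D U[1,3] ¬B), and A at every k in [2,j-1].
  j=2: rhs holds (empty prefix). k = 0.

0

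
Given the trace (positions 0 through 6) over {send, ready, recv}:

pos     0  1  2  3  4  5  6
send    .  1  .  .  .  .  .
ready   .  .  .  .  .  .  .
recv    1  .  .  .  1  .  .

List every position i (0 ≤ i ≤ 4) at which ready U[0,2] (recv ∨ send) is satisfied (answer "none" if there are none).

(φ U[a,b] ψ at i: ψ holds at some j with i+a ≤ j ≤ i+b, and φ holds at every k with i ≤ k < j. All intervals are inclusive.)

0, 1, 4

Evaluate at each i in [0,4]:
  i=0: ✓ (rhs at j=0)
  i=1: ✓ (rhs at j=1)
  i=2: ✗ (lhs fails at k=2 before rhs at j=4)
  i=3: ✗ (lhs fails at k=3 before rhs at j=4)
  i=4: ✓ (rhs at j=4)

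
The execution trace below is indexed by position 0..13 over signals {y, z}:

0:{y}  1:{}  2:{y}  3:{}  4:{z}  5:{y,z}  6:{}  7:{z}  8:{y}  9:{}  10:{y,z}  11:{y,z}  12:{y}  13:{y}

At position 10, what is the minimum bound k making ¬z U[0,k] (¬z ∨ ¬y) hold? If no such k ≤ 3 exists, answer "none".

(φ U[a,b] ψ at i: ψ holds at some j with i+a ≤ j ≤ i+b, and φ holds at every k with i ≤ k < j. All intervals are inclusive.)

none

Need earliest j ≥ 10 with (¬z ∨ ¬y), and ¬z at every k in [10,j-1].
  j=10: rhs fails.
  j=11: rhs fails.
  j=12: rhs holds but lhs fails at k=10.
  j=13: rhs holds but lhs fails at k=10.
No witness within the range → none.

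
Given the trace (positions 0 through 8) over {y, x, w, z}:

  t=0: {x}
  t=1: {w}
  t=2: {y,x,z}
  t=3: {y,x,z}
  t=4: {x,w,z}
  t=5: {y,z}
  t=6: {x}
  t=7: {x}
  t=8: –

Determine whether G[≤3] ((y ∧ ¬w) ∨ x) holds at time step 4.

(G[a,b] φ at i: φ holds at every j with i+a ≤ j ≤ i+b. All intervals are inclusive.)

True

Check ((y ∧ ¬w) ∨ x) at every j in [4,7]:
  j=4: true
  j=5: true
  j=6: true
  j=7: true
All positions satisfy it → formula holds.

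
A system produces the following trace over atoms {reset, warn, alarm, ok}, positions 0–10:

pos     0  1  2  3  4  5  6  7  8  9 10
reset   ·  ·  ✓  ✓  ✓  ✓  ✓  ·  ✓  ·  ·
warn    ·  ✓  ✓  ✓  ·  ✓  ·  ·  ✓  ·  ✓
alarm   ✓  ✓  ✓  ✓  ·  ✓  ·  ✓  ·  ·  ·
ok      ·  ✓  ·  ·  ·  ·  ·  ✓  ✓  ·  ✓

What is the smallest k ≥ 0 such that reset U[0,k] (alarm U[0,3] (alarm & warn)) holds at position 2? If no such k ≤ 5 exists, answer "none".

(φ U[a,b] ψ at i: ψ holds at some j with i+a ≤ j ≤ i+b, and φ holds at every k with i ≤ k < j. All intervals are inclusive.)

0

Need earliest j ≥ 2 with (alarm U[0,3] (alarm & warn)), and reset at every k in [2,j-1].
  j=2: rhs holds (empty prefix). k = 0.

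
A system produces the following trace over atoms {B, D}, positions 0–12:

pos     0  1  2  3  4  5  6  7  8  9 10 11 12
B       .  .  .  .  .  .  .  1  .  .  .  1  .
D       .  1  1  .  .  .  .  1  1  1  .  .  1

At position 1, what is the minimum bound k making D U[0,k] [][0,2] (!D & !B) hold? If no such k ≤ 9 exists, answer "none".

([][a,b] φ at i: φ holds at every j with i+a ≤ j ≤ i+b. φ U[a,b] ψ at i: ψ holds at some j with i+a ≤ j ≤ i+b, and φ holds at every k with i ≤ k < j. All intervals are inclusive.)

Need earliest j ≥ 1 with [][0,2] (!D & !B), and D at every k in [1,j-1].
  j=1: rhs fails.
  j=2: rhs fails.
  j=3: rhs holds; lhs holds on [1,2]. k = 2.

2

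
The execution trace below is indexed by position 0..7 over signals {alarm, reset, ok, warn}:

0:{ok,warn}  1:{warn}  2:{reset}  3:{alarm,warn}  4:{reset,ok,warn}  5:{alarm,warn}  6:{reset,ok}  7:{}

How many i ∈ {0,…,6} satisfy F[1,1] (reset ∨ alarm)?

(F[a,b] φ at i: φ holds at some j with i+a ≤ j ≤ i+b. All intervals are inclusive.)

5

Evaluate at each i in [0,6]:
  i=0: ✗ (none in [1,1])
  i=1: ✓ (witness j=2)
  i=2: ✓ (witness j=3)
  i=3: ✓ (witness j=4)
  i=4: ✓ (witness j=5)
  i=5: ✓ (witness j=6)
  i=6: ✗ (none in [7,7])
Positions where it holds: {1, 2, 3, 4, 5} → 5.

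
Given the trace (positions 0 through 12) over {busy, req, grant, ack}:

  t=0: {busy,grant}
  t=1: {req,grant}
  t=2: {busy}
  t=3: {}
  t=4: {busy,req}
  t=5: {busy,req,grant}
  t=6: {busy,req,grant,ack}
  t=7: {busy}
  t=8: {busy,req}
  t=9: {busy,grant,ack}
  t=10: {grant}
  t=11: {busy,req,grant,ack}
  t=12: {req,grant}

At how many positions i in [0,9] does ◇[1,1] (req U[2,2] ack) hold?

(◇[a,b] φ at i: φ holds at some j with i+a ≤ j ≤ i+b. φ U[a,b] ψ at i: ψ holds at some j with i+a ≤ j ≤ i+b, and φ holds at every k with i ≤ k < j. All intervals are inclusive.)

Evaluate at each i in [0,9]:
  i=0: ✗ (none in [1,1])
  i=1: ✗ (none in [2,2])
  i=2: ✗ (none in [3,3])
  i=3: ✓ (witness j=4)
  i=4: ✗ (none in [5,5])
  i=5: ✗ (none in [6,6])
  i=6: ✗ (none in [7,7])
  i=7: ✗ (none in [8,8])
  i=8: ✗ (none in [9,9])
  i=9: ✗ (none in [10,10])
Positions where it holds: {3} → 1.

1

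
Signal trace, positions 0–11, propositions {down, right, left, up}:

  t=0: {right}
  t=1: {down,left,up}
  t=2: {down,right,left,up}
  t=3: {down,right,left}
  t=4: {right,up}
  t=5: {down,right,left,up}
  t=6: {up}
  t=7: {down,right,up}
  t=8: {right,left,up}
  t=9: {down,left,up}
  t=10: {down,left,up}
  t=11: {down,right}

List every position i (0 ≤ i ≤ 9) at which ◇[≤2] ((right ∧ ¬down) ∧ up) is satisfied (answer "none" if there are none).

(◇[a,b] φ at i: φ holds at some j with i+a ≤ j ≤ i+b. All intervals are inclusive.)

2, 3, 4, 6, 7, 8

Evaluate at each i in [0,9]:
  i=0: ✗ (none in [0,2])
  i=1: ✗ (none in [1,3])
  i=2: ✓ (witness j=4)
  i=3: ✓ (witness j=4)
  i=4: ✓ (witness j=4)
  i=5: ✗ (none in [5,7])
  i=6: ✓ (witness j=8)
  i=7: ✓ (witness j=8)
  i=8: ✓ (witness j=8)
  i=9: ✗ (none in [9,11])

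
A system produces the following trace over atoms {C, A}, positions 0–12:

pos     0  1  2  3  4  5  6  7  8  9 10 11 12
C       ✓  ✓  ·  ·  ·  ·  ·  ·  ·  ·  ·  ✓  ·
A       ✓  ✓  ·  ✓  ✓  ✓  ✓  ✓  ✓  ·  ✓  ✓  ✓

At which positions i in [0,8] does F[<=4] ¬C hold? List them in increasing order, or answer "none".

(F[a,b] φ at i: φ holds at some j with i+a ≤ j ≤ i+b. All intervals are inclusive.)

0, 1, 2, 3, 4, 5, 6, 7, 8

Evaluate at each i in [0,8]:
  i=0: ✓ (witness j=2)
  i=1: ✓ (witness j=2)
  i=2: ✓ (witness j=2)
  i=3: ✓ (witness j=3)
  i=4: ✓ (witness j=4)
  i=5: ✓ (witness j=5)
  i=6: ✓ (witness j=6)
  i=7: ✓ (witness j=7)
  i=8: ✓ (witness j=8)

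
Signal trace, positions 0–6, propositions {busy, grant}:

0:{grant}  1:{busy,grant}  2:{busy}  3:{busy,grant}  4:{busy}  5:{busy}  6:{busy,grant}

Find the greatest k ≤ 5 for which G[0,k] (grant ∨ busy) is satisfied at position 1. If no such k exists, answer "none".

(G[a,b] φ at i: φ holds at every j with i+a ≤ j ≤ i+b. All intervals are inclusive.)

5

(grant ∨ busy) must hold from j=1 onward; find where it first fails.
  j=1: holds
  j=2: holds
  j=3: holds
  j=4: holds
  j=5: holds
  j=6: holds
Holds through j=6; largest k = 5.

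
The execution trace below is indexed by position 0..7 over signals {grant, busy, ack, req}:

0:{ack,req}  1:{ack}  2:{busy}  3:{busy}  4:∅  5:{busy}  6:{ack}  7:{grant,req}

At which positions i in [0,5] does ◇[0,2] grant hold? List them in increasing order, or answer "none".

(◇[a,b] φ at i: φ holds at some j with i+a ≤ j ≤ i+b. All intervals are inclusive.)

5

Evaluate at each i in [0,5]:
  i=0: ✗ (none in [0,2])
  i=1: ✗ (none in [1,3])
  i=2: ✗ (none in [2,4])
  i=3: ✗ (none in [3,5])
  i=4: ✗ (none in [4,6])
  i=5: ✓ (witness j=7)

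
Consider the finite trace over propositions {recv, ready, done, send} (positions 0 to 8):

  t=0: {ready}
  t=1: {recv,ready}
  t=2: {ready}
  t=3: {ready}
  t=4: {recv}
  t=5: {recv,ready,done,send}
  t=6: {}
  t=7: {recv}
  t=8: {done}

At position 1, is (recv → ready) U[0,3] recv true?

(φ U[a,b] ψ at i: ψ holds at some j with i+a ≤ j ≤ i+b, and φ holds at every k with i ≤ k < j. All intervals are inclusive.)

Yes

Need some j in [1,4] with recv, and (recv → ready) at every k in [1,j-1].
  j=1: recv holds; no prefix to check → satisfied.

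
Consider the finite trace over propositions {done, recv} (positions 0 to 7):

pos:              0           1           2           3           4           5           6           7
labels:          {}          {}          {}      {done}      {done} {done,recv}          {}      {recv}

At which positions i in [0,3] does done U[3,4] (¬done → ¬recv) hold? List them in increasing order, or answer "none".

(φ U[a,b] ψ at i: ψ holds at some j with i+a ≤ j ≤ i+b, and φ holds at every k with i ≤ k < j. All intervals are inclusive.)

Evaluate at each i in [0,3]:
  i=0: ✗ (lhs fails at k=0 before rhs at j=3)
  i=1: ✗ (lhs fails at k=1 before rhs at j=4)
  i=2: ✗ (lhs fails at k=2 before rhs at j=5)
  i=3: ✓ (rhs at j=6; lhs holds on [3,5])

3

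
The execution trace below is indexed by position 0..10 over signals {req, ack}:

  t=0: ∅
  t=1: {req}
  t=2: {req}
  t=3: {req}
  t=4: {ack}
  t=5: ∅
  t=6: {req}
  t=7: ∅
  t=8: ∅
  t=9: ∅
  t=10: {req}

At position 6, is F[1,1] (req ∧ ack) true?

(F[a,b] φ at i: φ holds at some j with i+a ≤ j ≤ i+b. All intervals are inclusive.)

Check (req ∧ ack) at each j in [7,7]:
  j=7: false
No position in the window satisfies it → formula fails.

False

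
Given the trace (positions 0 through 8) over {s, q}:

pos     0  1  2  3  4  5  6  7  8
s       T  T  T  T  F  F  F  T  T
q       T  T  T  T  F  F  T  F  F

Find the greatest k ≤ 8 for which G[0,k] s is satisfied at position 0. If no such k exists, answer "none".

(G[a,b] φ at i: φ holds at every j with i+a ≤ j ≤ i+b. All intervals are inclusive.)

3

s must hold from j=0 onward; find where it first fails.
  j=0: holds
  j=1: holds
  j=2: holds
  j=3: holds
  j=4: fails
Holds on [0,3], so largest k = 3.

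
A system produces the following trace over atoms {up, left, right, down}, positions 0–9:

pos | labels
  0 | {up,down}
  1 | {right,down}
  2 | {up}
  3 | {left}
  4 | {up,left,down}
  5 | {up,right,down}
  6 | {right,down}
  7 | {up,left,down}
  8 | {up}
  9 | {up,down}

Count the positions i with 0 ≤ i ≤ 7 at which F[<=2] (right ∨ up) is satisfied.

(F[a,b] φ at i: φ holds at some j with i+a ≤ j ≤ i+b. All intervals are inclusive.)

8

Evaluate at each i in [0,7]:
  i=0: ✓ (witness j=0)
  i=1: ✓ (witness j=1)
  i=2: ✓ (witness j=2)
  i=3: ✓ (witness j=4)
  i=4: ✓ (witness j=4)
  i=5: ✓ (witness j=5)
  i=6: ✓ (witness j=6)
  i=7: ✓ (witness j=7)
Positions where it holds: {0, 1, 2, 3, 4, 5, 6, 7} → 8.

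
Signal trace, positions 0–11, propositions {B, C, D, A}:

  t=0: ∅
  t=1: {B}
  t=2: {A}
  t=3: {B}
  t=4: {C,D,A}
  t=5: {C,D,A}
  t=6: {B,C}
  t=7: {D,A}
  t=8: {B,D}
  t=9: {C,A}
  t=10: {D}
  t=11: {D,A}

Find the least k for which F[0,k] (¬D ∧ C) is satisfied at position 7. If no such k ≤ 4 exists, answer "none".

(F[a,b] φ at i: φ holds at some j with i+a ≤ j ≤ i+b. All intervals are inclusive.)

2

Scan j = 7,8,… for (¬D ∧ C):
  j=7: fails
  j=8: fails
  j=9: holds
First hit at j=9, so smallest k = 9-7 = 2.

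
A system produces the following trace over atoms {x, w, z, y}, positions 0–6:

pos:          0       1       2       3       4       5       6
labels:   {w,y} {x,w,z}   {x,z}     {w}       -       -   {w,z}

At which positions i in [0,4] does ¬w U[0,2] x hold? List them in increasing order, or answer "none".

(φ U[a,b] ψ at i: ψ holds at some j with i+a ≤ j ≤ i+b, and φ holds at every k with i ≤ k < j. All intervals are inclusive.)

Evaluate at each i in [0,4]:
  i=0: ✗ (lhs fails at k=0 before rhs at j=1)
  i=1: ✓ (rhs at j=1)
  i=2: ✓ (rhs at j=2)
  i=3: ✗ (no rhs in [3,5])
  i=4: ✗ (no rhs in [4,6])

1, 2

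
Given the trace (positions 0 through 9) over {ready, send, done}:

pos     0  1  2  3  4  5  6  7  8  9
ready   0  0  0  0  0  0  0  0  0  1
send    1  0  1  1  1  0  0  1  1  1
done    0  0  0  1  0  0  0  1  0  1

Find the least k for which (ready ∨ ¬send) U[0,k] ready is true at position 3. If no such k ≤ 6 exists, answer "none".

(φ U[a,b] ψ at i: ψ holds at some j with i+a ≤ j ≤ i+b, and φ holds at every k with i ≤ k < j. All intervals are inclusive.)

none

Need earliest j ≥ 3 with ready, and (ready ∨ ¬send) at every k in [3,j-1].
  j=3: rhs fails.
  j=4: rhs fails.
  j=5: rhs fails.
  j=6: rhs fails.
  j=7: rhs fails.
  j=8: rhs fails.
  j=9: rhs holds but lhs fails at k=3.
No witness within the range → none.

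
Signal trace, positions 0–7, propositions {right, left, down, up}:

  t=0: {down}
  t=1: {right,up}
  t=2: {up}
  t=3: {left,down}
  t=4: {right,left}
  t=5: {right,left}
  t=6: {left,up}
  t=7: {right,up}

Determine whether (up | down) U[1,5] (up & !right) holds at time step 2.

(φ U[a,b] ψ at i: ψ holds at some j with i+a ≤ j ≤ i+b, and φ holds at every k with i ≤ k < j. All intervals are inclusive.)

Does not hold

Need some j in [3,7] with (up & !right), and (up | down) at every k in [2,j-1].
  j=3: (up & !right) false.
  j=4: (up & !right) false.
  j=5: (up & !right) false.
  j=6: (up & !right) holds, but (up | down) fails at k=4 → not this j.
  j=7: (up & !right) false.
No j in the window works → until fails.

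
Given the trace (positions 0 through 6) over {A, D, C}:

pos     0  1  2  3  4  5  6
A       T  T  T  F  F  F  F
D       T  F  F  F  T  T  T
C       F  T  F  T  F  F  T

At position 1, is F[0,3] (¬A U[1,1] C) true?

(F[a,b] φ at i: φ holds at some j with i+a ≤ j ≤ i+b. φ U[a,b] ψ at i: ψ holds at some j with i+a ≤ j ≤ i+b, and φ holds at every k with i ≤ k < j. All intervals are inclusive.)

No

Check (¬A U[1,1] C) at each j in [1,4]:
  j=1: fails
  j=2: fails
  j=3: fails
  j=4: fails
No position in the window satisfies it → formula fails.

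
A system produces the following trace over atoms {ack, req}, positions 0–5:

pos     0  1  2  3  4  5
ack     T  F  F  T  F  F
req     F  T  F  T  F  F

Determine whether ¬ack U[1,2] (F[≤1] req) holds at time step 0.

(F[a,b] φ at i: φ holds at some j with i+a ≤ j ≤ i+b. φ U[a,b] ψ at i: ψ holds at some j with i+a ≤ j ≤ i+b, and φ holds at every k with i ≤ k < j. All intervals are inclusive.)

Need some j in [1,2] with F[≤1] req, and ¬ack at every k in [0,j-1].
  j=1: F[≤1] req holds, but ¬ack fails at k=0 → not this j.
  j=2: F[≤1] req holds, but ¬ack fails at k=0 → not this j.
No j in the window works → until fails.

False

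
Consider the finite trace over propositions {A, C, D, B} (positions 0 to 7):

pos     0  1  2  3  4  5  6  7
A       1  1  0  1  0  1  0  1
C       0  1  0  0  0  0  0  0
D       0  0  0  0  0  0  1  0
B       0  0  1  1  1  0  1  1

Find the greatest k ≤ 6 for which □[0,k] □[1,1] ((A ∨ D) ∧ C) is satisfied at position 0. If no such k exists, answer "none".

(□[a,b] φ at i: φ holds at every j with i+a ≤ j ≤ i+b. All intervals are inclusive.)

□[1,1] ((A ∨ D) ∧ C) must hold from j=0 onward; find where it first fails.
  j=0: holds
  j=1: fails
Holds on [0,0], so largest k = 0.

0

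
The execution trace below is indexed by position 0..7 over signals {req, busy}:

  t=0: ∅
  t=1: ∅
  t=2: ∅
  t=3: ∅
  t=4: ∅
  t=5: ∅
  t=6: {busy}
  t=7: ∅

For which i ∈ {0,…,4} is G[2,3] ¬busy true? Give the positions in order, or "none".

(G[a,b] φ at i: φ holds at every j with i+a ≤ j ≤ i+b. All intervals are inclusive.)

Evaluate at each i in [0,4]:
  i=0: ✓ (all of [2,3])
  i=1: ✓ (all of [3,4])
  i=2: ✓ (all of [4,5])
  i=3: ✗ (fails at j=6)
  i=4: ✗ (fails at j=6)

0, 1, 2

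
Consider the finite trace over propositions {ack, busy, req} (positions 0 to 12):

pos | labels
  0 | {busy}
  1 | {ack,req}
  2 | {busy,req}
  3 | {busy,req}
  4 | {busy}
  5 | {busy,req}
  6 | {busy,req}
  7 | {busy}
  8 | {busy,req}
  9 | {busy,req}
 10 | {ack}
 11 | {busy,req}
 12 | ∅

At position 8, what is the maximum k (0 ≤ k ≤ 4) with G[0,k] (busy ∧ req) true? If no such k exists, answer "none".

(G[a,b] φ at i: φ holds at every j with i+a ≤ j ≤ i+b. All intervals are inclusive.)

1

(busy ∧ req) must hold from j=8 onward; find where it first fails.
  j=8: holds
  j=9: holds
  j=10: fails
Holds on [8,9], so largest k = 1.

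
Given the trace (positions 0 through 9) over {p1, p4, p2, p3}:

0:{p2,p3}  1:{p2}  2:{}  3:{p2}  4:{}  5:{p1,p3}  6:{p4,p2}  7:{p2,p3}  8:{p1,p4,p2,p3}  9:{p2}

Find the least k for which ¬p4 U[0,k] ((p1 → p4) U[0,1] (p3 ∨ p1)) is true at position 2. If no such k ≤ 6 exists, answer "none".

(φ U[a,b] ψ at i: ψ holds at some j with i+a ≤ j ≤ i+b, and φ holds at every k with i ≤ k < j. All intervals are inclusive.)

Need earliest j ≥ 2 with ((p1 → p4) U[0,1] (p3 ∨ p1)), and ¬p4 at every k in [2,j-1].
  j=2: rhs fails.
  j=3: rhs fails.
  j=4: rhs holds; lhs holds on [2,3]. k = 2.

2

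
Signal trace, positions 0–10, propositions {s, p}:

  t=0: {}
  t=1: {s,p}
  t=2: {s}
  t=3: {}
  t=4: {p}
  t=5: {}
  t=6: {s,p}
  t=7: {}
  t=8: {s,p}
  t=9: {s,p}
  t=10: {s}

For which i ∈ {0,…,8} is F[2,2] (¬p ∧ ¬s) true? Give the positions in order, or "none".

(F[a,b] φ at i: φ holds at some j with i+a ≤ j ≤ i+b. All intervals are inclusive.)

Evaluate at each i in [0,8]:
  i=0: ✗ (none in [2,2])
  i=1: ✓ (witness j=3)
  i=2: ✗ (none in [4,4])
  i=3: ✓ (witness j=5)
  i=4: ✗ (none in [6,6])
  i=5: ✓ (witness j=7)
  i=6: ✗ (none in [8,8])
  i=7: ✗ (none in [9,9])
  i=8: ✗ (none in [10,10])

1, 3, 5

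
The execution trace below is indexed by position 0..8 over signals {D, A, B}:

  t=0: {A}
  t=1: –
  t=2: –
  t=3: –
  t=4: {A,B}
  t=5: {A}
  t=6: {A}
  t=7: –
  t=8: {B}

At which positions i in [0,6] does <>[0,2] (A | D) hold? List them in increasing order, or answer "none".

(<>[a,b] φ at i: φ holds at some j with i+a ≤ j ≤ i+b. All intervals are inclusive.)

0, 2, 3, 4, 5, 6

Evaluate at each i in [0,6]:
  i=0: ✓ (witness j=0)
  i=1: ✗ (none in [1,3])
  i=2: ✓ (witness j=4)
  i=3: ✓ (witness j=4)
  i=4: ✓ (witness j=4)
  i=5: ✓ (witness j=5)
  i=6: ✓ (witness j=6)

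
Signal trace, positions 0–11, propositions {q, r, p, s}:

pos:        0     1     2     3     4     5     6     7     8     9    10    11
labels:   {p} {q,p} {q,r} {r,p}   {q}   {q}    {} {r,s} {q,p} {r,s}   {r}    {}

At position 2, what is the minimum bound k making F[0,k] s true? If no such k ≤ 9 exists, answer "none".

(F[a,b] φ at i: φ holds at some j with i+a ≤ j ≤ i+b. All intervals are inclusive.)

5

Scan j = 2,3,… for s:
  j=2: fails
  j=3: fails
  j=4: fails
  j=5: fails
  j=6: fails
  j=7: holds
First hit at j=7, so smallest k = 7-2 = 5.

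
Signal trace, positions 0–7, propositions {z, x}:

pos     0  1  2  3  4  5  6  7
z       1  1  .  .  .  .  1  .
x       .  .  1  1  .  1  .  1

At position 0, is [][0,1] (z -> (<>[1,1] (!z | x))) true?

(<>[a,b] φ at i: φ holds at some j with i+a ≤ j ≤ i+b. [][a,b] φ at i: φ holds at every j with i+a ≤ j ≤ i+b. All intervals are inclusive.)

Does not hold

Check (z -> (<>[1,1] (!z | x))) at every j in [0,1]:
  j=0: antecedent true; consequent fails (none in [1,1]) → ✗
  j=1: antecedent true; consequent holds (witness at 2) → ✓
Fails at j=0 → formula fails.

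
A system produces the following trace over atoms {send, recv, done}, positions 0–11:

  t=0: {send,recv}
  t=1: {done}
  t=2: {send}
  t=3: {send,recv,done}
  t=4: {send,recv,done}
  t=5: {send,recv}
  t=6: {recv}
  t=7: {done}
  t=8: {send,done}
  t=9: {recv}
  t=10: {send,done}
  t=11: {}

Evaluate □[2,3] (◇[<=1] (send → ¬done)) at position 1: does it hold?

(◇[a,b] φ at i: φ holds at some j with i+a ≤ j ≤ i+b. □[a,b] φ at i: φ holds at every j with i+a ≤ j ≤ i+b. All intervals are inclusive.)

Check ◇[<=1] (send → ¬done) at every j in [3,4]:
  j=3: fails (none in [3,4])
  j=4: holds (witness at 5)
Fails at j=3 → formula fails.

No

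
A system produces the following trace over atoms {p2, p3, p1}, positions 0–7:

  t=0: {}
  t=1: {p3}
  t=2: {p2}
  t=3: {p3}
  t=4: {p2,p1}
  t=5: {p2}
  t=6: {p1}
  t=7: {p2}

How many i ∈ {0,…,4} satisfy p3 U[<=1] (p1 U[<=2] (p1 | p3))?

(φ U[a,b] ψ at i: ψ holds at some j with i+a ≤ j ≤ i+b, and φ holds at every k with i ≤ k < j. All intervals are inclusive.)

Evaluate at each i in [0,4]:
  i=0: ✗ (lhs fails at k=0 before rhs at j=1)
  i=1: ✓ (rhs at j=1)
  i=2: ✗ (lhs fails at k=2 before rhs at j=3)
  i=3: ✓ (rhs at j=3)
  i=4: ✓ (rhs at j=4)
Positions where it holds: {1, 3, 4} → 3.

3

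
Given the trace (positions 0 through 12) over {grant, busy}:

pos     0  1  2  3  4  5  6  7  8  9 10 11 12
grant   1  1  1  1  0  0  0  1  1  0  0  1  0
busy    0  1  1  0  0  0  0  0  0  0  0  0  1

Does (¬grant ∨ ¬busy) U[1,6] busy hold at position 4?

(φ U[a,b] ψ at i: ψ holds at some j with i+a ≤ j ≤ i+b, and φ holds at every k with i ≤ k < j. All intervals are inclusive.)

False

Need some j in [5,10] with busy, and (¬grant ∨ ¬busy) at every k in [4,j-1].
  j=5: busy false.
  j=6: busy false.
  j=7: busy false.
  j=8: busy false.
  j=9: busy false.
  j=10: busy false.
No j in the window works → until fails.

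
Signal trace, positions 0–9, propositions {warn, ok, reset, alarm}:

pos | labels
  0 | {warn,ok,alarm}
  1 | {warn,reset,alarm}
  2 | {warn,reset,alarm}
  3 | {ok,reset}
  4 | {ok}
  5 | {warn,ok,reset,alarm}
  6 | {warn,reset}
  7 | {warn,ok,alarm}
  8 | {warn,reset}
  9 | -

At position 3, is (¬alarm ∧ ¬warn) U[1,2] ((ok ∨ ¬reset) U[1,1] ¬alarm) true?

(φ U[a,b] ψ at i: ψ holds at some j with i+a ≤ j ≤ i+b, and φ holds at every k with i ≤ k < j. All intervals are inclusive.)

Need some j in [4,5] with ((ok ∨ ¬reset) U[1,1] ¬alarm), and (¬alarm ∧ ¬warn) at every k in [3,j-1].
  j=4: ((ok ∨ ¬reset) U[1,1] ¬alarm) — fails.
  j=5: ((ok ∨ ¬reset) U[1,1] ¬alarm) holds; (¬alarm ∧ ¬warn) holds at every k in [3,4] → satisfied.

Yes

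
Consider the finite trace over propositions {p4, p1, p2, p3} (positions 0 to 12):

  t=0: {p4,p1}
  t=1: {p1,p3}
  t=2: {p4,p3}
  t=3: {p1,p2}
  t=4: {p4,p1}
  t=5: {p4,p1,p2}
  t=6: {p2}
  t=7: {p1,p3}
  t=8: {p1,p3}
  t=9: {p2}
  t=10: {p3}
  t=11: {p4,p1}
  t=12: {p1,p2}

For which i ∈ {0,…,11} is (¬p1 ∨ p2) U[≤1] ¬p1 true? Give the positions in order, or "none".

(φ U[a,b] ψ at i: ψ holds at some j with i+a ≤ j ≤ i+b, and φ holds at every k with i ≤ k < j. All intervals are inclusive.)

2, 5, 6, 9, 10

Evaluate at each i in [0,11]:
  i=0: ✗ (no rhs in [0,1])
  i=1: ✗ (lhs fails at k=1 before rhs at j=2)
  i=2: ✓ (rhs at j=2)
  i=3: ✗ (no rhs in [3,4])
  i=4: ✗ (no rhs in [4,5])
  i=5: ✓ (rhs at j=6; lhs holds on [5,5])
  i=6: ✓ (rhs at j=6)
  i=7: ✗ (no rhs in [7,8])
  i=8: ✗ (lhs fails at k=8 before rhs at j=9)
  i=9: ✓ (rhs at j=9)
  i=10: ✓ (rhs at j=10)
  i=11: ✗ (no rhs in [11,12])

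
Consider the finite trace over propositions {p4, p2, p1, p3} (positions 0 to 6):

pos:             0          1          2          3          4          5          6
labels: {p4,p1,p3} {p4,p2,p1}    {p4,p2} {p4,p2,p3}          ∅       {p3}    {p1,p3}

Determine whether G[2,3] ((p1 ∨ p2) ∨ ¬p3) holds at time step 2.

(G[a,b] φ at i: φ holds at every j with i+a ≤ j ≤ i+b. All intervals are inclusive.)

Check ((p1 ∨ p2) ∨ ¬p3) at every j in [4,5]:
  j=4: true
  j=5: false
Fails at j=5 → formula fails.

No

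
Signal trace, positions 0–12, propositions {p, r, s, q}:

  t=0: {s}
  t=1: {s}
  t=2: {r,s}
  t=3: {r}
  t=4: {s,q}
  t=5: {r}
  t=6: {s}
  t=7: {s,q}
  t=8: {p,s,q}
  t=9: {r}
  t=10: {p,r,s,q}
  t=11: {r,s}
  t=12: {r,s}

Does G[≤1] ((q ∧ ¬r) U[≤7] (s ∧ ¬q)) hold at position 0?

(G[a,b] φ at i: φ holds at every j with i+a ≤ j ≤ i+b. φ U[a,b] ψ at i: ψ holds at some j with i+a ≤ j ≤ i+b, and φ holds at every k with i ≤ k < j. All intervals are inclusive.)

Check ((q ∧ ¬r) U[≤7] (s ∧ ¬q)) at every j in [0,1]:
  j=0: holds
  j=1: holds
All positions satisfy it → formula holds.

True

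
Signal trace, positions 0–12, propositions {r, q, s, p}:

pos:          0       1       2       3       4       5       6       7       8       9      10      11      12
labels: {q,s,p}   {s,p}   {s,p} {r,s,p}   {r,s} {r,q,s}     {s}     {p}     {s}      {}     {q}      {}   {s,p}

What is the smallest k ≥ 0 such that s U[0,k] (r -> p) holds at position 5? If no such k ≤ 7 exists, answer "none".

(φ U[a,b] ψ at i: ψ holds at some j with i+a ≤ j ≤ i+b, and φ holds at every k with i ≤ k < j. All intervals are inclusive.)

Need earliest j ≥ 5 with (r -> p), and s at every k in [5,j-1].
  j=5: rhs fails.
  j=6: rhs holds; lhs holds on [5,5]. k = 1.

1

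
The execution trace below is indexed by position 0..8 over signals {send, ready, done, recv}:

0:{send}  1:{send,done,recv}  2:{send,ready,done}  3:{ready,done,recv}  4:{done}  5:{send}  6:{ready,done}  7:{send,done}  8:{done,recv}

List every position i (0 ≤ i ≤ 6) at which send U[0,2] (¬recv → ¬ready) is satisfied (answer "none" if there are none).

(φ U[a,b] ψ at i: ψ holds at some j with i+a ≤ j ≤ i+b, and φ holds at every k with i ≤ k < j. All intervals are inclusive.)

Evaluate at each i in [0,6]:
  i=0: ✓ (rhs at j=0)
  i=1: ✓ (rhs at j=1)
  i=2: ✓ (rhs at j=3; lhs holds on [2,2])
  i=3: ✓ (rhs at j=3)
  i=4: ✓ (rhs at j=4)
  i=5: ✓ (rhs at j=5)
  i=6: ✗ (lhs fails at k=6 before rhs at j=7)

0, 1, 2, 3, 4, 5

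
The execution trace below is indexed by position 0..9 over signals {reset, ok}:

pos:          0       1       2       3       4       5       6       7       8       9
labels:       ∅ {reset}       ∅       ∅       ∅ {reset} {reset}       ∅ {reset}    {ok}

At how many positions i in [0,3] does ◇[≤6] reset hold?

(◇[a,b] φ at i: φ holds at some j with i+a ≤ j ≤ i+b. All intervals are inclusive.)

4

Evaluate at each i in [0,3]:
  i=0: ✓ (witness j=1)
  i=1: ✓ (witness j=1)
  i=2: ✓ (witness j=5)
  i=3: ✓ (witness j=5)
Positions where it holds: {0, 1, 2, 3} → 4.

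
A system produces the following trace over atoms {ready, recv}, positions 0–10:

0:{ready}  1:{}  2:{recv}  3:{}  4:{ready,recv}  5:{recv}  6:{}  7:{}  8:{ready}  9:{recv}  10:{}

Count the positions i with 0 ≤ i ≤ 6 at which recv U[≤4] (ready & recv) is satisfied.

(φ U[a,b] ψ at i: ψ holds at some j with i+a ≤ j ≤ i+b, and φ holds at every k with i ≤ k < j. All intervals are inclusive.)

Evaluate at each i in [0,6]:
  i=0: ✗ (lhs fails at k=0 before rhs at j=4)
  i=1: ✗ (lhs fails at k=1 before rhs at j=4)
  i=2: ✗ (lhs fails at k=3 before rhs at j=4)
  i=3: ✗ (lhs fails at k=3 before rhs at j=4)
  i=4: ✓ (rhs at j=4)
  i=5: ✗ (no rhs in [5,9])
  i=6: ✗ (no rhs in [6,10])
Positions where it holds: {4} → 1.

1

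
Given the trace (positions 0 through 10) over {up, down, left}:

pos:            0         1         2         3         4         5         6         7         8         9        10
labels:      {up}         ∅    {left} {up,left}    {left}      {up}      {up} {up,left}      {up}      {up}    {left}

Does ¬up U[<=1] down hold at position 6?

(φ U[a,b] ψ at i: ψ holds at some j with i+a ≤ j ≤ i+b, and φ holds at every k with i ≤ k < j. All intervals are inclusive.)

False

Need some j in [6,7] with down, and ¬up at every k in [6,j-1].
  j=6: down false.
  j=7: down false.
No j in the window works → until fails.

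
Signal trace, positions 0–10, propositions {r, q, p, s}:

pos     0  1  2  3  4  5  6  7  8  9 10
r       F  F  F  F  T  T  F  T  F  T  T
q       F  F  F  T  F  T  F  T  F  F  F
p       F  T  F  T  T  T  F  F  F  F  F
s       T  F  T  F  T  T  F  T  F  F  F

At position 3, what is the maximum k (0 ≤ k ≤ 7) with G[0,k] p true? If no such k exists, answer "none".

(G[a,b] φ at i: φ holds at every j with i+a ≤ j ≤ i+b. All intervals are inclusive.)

2

p must hold from j=3 onward; find where it first fails.
  j=3: holds
  j=4: holds
  j=5: holds
  j=6: fails
Holds on [3,5], so largest k = 2.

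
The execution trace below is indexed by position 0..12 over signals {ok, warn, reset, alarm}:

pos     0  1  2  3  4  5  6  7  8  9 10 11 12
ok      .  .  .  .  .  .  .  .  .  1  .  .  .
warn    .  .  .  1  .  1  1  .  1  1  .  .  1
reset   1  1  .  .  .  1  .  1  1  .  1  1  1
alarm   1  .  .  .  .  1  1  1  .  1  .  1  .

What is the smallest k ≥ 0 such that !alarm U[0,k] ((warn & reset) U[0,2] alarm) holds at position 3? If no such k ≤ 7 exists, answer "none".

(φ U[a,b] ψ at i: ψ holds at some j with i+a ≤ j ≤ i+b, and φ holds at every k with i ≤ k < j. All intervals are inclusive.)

2

Need earliest j ≥ 3 with ((warn & reset) U[0,2] alarm), and !alarm at every k in [3,j-1].
  j=3: rhs fails.
  j=4: rhs fails.
  j=5: rhs holds; lhs holds on [3,4]. k = 2.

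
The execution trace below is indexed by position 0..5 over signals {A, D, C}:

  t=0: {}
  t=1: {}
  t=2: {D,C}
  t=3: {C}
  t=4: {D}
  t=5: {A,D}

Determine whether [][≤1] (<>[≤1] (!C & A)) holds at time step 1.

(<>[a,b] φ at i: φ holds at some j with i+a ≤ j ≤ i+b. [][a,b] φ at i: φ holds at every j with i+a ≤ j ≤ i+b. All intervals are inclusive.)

Check <>[≤1] (!C & A) at every j in [1,2]:
  j=1: fails (none in [1,2])
  j=2: fails (none in [2,3])
Fails at j=1 → formula fails.

False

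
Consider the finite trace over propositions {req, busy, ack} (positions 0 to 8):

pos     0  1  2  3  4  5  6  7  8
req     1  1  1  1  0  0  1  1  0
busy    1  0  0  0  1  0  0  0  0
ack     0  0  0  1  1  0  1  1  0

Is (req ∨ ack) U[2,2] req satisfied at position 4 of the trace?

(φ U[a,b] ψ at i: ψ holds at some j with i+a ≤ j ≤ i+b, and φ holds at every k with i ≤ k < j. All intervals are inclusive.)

Need some j in [6,6] with req, and (req ∨ ack) at every k in [4,j-1].
  j=6: req holds, but (req ∨ ack) fails at k=5 → not this j.
No j in the window works → until fails.

Does not hold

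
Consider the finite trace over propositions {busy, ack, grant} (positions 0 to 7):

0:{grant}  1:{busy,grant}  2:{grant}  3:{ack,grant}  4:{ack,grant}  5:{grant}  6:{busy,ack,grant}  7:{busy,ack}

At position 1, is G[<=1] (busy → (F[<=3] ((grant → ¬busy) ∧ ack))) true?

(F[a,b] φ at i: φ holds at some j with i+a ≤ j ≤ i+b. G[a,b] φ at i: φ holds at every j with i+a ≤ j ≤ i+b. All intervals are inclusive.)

Check (busy → (F[<=3] ((grant → ¬busy) ∧ ack))) at every j in [1,2]:
  j=1: antecedent true; consequent holds (witness at 3) → ✓
  j=2: antecedent false → ✓
All positions satisfy it → formula holds.

Yes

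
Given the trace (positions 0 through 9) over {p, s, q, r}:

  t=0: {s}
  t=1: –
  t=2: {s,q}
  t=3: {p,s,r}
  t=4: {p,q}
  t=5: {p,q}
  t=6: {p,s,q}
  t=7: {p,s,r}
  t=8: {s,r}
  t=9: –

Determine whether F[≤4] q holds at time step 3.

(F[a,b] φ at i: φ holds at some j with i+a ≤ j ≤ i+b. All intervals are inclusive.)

Yes

Check q at each j in [3,7]:
  j=3: false
  j=4: true
  j=5: true
  j=6: true
  j=7: false
Found at j=4 → formula holds.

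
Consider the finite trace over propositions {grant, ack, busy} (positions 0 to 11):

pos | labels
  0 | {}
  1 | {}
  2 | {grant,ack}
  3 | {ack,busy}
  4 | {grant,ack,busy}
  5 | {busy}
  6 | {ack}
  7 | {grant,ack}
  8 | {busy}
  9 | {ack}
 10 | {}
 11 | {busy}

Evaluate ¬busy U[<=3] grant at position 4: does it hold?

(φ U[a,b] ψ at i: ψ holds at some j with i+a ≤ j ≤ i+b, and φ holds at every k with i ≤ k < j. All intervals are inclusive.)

Yes

Need some j in [4,7] with grant, and ¬busy at every k in [4,j-1].
  j=4: grant holds; no prefix to check → satisfied.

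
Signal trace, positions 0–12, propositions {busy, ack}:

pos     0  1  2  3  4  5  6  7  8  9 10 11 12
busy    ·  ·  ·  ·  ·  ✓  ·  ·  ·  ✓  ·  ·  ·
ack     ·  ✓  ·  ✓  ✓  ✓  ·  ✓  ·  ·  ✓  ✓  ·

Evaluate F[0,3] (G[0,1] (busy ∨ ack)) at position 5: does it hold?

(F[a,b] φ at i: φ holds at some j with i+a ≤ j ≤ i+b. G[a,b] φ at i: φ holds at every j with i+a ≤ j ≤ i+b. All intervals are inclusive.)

No

Check G[0,1] (busy ∨ ack) at each j in [5,8]:
  j=5: fails at 6
  j=6: fails at 6
  j=7: fails at 8
  j=8: fails at 8
No position in the window satisfies it → formula fails.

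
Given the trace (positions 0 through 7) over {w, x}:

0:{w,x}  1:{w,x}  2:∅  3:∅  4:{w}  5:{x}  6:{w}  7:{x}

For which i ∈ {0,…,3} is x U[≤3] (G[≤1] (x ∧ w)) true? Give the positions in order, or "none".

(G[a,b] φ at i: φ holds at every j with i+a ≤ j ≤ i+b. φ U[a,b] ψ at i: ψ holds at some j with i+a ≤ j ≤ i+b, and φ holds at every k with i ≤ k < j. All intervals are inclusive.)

Evaluate at each i in [0,3]:
  i=0: ✓ (rhs at j=0)
  i=1: ✗ (no rhs in [1,4])
  i=2: ✗ (no rhs in [2,5])
  i=3: ✗ (no rhs in [3,6])

0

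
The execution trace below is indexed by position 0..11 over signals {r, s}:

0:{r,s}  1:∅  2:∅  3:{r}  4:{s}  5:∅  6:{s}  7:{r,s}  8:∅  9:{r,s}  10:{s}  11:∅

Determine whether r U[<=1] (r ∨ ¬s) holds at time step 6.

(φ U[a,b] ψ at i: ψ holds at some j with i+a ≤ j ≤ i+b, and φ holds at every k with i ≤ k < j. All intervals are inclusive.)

Need some j in [6,7] with (r ∨ ¬s), and r at every k in [6,j-1].
  j=6: (r ∨ ¬s) false.
  j=7: (r ∨ ¬s) holds, but r fails at k=6 → not this j.
No j in the window works → until fails.

Does not hold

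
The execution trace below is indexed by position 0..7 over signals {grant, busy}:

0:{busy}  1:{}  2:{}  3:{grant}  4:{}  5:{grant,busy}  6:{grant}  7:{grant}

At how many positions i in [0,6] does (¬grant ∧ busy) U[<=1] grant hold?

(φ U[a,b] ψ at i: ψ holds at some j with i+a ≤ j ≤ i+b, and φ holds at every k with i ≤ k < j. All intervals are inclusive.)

Evaluate at each i in [0,6]:
  i=0: ✗ (no rhs in [0,1])
  i=1: ✗ (no rhs in [1,2])
  i=2: ✗ (lhs fails at k=2 before rhs at j=3)
  i=3: ✓ (rhs at j=3)
  i=4: ✗ (lhs fails at k=4 before rhs at j=5)
  i=5: ✓ (rhs at j=5)
  i=6: ✓ (rhs at j=6)
Positions where it holds: {3, 5, 6} → 3.

3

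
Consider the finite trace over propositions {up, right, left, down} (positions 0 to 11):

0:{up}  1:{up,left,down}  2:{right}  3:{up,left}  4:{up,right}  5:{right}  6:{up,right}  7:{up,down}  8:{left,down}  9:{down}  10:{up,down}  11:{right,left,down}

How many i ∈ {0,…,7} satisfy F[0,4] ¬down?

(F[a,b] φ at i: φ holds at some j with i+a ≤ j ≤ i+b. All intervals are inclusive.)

Evaluate at each i in [0,7]:
  i=0: ✓ (witness j=0)
  i=1: ✓ (witness j=2)
  i=2: ✓ (witness j=2)
  i=3: ✓ (witness j=3)
  i=4: ✓ (witness j=4)
  i=5: ✓ (witness j=5)
  i=6: ✓ (witness j=6)
  i=7: ✗ (none in [7,11])
Positions where it holds: {0, 1, 2, 3, 4, 5, 6} → 7.

7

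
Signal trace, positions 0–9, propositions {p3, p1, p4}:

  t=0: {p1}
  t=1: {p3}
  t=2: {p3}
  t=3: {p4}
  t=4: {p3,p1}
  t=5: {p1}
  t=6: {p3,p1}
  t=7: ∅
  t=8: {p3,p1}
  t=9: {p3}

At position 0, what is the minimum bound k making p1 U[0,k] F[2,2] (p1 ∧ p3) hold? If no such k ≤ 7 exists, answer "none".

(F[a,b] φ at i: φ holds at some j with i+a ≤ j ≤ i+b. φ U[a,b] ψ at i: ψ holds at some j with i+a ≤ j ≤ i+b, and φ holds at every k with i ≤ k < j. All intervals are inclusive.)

Need earliest j ≥ 0 with F[2,2] (p1 ∧ p3), and p1 at every k in [0,j-1].
  j=0: rhs fails.
  j=1: rhs fails.
  j=2: rhs holds but lhs fails at k=1.
  j=3: rhs fails.
  j=4: rhs holds but lhs fails at k=1.
  j=5: rhs fails.
  j=6: rhs holds but lhs fails at k=1.
  j=7: rhs fails.
No witness within the range → none.

none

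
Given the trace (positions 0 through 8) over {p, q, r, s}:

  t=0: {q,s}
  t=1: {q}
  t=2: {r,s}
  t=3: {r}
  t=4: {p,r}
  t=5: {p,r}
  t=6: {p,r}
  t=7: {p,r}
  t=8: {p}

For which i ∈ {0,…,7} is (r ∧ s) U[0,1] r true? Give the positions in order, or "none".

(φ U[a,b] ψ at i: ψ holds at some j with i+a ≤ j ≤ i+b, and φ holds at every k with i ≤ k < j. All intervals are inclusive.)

Evaluate at each i in [0,7]:
  i=0: ✗ (no rhs in [0,1])
  i=1: ✗ (lhs fails at k=1 before rhs at j=2)
  i=2: ✓ (rhs at j=2)
  i=3: ✓ (rhs at j=3)
  i=4: ✓ (rhs at j=4)
  i=5: ✓ (rhs at j=5)
  i=6: ✓ (rhs at j=6)
  i=7: ✓ (rhs at j=7)

2, 3, 4, 5, 6, 7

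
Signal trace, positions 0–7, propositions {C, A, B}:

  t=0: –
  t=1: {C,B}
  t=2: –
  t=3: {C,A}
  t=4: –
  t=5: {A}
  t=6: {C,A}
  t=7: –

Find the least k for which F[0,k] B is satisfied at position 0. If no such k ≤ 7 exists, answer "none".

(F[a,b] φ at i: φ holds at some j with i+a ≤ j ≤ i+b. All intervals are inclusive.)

1

Scan j = 0,1,… for B:
  j=0: fails
  j=1: holds
First hit at j=1, so smallest k = 1-0 = 1.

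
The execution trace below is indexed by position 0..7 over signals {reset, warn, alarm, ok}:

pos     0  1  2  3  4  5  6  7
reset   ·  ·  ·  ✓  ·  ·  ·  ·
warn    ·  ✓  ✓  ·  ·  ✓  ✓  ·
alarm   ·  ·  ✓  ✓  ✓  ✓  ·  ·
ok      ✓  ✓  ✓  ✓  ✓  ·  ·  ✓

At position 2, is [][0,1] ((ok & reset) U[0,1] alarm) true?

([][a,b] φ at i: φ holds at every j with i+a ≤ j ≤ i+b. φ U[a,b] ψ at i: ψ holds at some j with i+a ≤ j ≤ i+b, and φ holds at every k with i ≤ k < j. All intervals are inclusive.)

Holds

Check ((ok & reset) U[0,1] alarm) at every j in [2,3]:
  j=2: holds
  j=3: holds
All positions satisfy it → formula holds.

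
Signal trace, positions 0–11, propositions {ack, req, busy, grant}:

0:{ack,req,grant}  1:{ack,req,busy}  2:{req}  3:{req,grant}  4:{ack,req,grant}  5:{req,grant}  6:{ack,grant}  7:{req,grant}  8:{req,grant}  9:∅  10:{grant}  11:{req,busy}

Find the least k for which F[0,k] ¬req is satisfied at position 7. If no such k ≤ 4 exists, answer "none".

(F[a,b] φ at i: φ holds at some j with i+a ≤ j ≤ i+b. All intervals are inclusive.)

Scan j = 7,8,… for ¬req:
  j=7: fails
  j=8: fails
  j=9: holds
First hit at j=9, so smallest k = 9-7 = 2.

2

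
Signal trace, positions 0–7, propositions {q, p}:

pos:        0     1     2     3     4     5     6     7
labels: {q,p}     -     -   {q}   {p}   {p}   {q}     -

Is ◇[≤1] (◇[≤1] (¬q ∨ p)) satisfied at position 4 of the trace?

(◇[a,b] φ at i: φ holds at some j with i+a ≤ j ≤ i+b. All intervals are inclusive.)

True

Check ◇[≤1] (¬q ∨ p) at each j in [4,5]:
  j=4: holds (witness at 4)
  j=5: holds (witness at 5)
Found at j=4 → formula holds.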